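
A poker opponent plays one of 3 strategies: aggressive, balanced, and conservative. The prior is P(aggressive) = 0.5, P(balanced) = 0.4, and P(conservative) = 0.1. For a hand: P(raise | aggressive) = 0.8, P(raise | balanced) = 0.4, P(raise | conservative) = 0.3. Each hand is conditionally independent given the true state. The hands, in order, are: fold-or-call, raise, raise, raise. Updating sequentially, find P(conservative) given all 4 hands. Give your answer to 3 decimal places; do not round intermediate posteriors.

Apply Bayes' rule sequentially, carrying P(conservative) forward.
After 'fold-or-call': normaliser = 0.2·0.5000 + 0.6·0.4000 + 0.7·0.1000; P(aggressive) ≈ 0.2439, P(balanced) ≈ 0.5854, P(conservative) ≈ 0.1707
After 'raise': normaliser = 0.8·0.2439 + 0.4·0.5854 + 0.3·0.1707; P(aggressive) ≈ 0.4061, P(balanced) ≈ 0.4873, P(conservative) ≈ 0.1066
After 'raise': normaliser = 0.8·0.4061 + 0.4·0.4873 + 0.3·0.1066; P(aggressive) ≈ 0.5888, P(balanced) ≈ 0.3533, P(conservative) ≈ 0.0580
After 'raise': normaliser = 0.8·0.5888 + 0.4·0.3533 + 0.3·0.0580; P(aggressive) ≈ 0.7480, P(balanced) ≈ 0.2244, P(conservative) ≈ 0.0276

0.028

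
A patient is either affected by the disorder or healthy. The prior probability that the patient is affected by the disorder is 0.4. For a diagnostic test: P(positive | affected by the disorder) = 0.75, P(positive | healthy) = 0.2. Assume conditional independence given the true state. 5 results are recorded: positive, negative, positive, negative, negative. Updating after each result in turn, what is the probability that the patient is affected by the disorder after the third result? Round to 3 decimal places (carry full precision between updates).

Apply Bayes' rule sequentially, carrying P(affected) forward.
After 'positive': P(affected) = 0.75·0.4000 / (0.75·0.4000 + 0.2·0.6000) ≈ 0.7143
After 'negative': P(affected) = 0.25·0.7143 / (0.25·0.7143 + 0.8·0.2857) ≈ 0.4386
After 'positive': P(affected) = 0.75·0.4386 / (0.75·0.4386 + 0.2·0.5614) ≈ 0.7455

0.746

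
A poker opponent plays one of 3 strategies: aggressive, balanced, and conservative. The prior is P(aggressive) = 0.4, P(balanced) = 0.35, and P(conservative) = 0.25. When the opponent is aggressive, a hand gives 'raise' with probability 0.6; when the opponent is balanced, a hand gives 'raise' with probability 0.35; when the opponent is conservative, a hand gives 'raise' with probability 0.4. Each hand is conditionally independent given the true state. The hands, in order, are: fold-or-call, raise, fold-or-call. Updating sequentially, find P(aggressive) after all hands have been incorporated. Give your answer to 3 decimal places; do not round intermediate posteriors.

After 'fold-or-call': normaliser = 0.4·0.4000 + 0.65·0.3500 + 0.6·0.2500; P(aggressive) ≈ 0.2977, P(balanced) ≈ 0.4233, P(conservative) ≈ 0.2791
After 'raise': normaliser = 0.6·0.2977 + 0.35·0.4233 + 0.4·0.2791; P(aggressive) ≈ 0.4074, P(balanced) ≈ 0.3379, P(conservative) ≈ 0.2546
After 'fold-or-call': normaliser = 0.4·0.4074 + 0.65·0.3379 + 0.6·0.2546; P(aggressive) ≈ 0.3044, P(balanced) ≈ 0.4103, P(conservative) ≈ 0.2854

0.304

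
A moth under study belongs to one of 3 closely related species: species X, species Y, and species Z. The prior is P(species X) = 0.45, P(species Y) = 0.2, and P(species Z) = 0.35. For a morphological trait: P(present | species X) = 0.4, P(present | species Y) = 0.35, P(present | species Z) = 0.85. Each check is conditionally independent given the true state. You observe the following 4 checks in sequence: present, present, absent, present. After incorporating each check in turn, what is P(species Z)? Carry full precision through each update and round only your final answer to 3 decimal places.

After 'present': normaliser = 0.4·0.4500 + 0.35·0.2000 + 0.85·0.3500; P(species X) ≈ 0.3288, P(species Y) ≈ 0.1279, P(species Z) ≈ 0.5434
After 'present': normaliser = 0.4·0.3288 + 0.35·0.1279 + 0.85·0.5434; P(species X) ≈ 0.2061, P(species Y) ≈ 0.0701, P(species Z) ≈ 0.7238
After 'absent': normaliser = 0.6·0.2061 + 0.65·0.0701 + 0.15·0.7238; P(species X) ≈ 0.4451, P(species Y) ≈ 0.1641, P(species Z) ≈ 0.3908
After 'present': normaliser = 0.4·0.4451 + 0.35·0.1641 + 0.85·0.3908; P(species X) ≈ 0.3136, P(species Y) ≈ 0.1012, P(species Z) ≈ 0.5852

0.585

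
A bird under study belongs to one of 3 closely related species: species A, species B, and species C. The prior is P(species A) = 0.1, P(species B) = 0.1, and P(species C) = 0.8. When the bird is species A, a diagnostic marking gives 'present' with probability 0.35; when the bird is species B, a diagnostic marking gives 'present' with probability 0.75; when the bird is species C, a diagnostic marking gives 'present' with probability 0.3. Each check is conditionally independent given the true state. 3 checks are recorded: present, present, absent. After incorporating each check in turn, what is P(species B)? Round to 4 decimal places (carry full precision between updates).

0.1942

After 'present': normaliser = 0.35·0.1000 + 0.75·0.1000 + 0.3·0.8000; P(species A) ≈ 0.1000, P(species B) ≈ 0.2143, P(species C) ≈ 0.6857
After 'present': normaliser = 0.35·0.1000 + 0.75·0.2143 + 0.3·0.6857; P(species A) ≈ 0.0872, P(species B) ≈ 0.4004, P(species C) ≈ 0.5125
After 'absent': normaliser = 0.65·0.0872 + 0.25·0.4004 + 0.7·0.5125; P(species A) ≈ 0.1099, P(species B) ≈ 0.1942, P(species C) ≈ 0.6959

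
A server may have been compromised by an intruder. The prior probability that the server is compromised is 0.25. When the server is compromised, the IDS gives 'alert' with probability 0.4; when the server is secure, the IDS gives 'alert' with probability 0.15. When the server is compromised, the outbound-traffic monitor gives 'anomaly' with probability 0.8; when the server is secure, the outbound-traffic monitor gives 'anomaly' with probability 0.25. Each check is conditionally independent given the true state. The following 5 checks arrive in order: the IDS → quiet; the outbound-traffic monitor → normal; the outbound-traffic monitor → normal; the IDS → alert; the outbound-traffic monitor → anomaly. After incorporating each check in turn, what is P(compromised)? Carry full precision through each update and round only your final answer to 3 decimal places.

After the IDS='quiet': P(compromised) = 0.6·0.2500 / (0.6·0.2500 + 0.85·0.7500) ≈ 0.1905
After the outbound-traffic monitor='normal': P(compromised) = 0.2·0.1905 / (0.2·0.1905 + 0.75·0.8095) ≈ 0.0590
After the outbound-traffic monitor='normal': P(compromised) = 0.2·0.0590 / (0.2·0.0590 + 0.75·0.9410) ≈ 0.0165
After the IDS='alert': P(compromised) = 0.4·0.0165 / (0.4·0.0165 + 0.15·0.9835) ≈ 0.0427
After the outbound-traffic monitor='anomaly': P(compromised) = 0.8·0.0427 / (0.8·0.0427 + 0.25·0.9573) ≈ 0.1249

0.125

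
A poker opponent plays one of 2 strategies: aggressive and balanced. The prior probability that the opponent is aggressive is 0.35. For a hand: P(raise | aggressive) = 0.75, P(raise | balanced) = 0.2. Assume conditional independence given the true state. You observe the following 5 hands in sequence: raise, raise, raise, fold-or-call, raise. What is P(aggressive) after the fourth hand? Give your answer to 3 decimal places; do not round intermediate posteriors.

After 'raise': P(aggressive) = 0.75·0.3500 / (0.75·0.3500 + 0.2·0.6500) ≈ 0.6688
After 'raise': P(aggressive) = 0.75·0.6688 / (0.75·0.6688 + 0.2·0.3312) ≈ 0.8833
After 'raise': P(aggressive) = 0.75·0.8833 / (0.75·0.8833 + 0.2·0.1167) ≈ 0.9660
After 'fold-or-call': P(aggressive) = 0.25·0.9660 / (0.25·0.9660 + 0.8·0.0340) ≈ 0.8987

0.899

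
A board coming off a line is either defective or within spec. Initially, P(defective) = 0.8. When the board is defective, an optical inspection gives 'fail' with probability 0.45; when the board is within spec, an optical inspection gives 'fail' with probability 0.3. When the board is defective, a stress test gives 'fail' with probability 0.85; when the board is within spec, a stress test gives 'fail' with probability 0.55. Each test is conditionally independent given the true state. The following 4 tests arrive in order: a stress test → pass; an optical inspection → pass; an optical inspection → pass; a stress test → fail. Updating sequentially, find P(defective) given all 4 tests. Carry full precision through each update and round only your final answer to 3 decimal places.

0.560

Apply Bayes' rule sequentially, carrying P(defective) forward.
After a stress test='pass': P(defective) = 0.15·0.8000 / (0.15·0.8000 + 0.45·0.2000) ≈ 0.5714
After an optical inspection='pass': P(defective) = 0.55·0.5714 / (0.55·0.5714 + 0.7·0.4286) ≈ 0.5116
After an optical inspection='pass': P(defective) = 0.55·0.5116 / (0.55·0.5116 + 0.7·0.4884) ≈ 0.4515
After a stress test='fail': P(defective) = 0.85·0.4515 / (0.85·0.4515 + 0.55·0.5485) ≈ 0.5599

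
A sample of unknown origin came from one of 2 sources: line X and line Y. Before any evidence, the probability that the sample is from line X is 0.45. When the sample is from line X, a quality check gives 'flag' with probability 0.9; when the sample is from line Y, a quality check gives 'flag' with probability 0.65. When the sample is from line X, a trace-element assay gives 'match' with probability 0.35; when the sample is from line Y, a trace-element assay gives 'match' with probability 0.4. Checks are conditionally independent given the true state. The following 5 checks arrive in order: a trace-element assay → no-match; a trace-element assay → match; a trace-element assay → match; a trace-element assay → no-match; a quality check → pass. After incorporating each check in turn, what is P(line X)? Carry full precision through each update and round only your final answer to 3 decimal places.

Each posterior becomes the prior for the next update.
After a trace-element assay='no-match': P(line X) = 0.65·0.4500 / (0.65·0.4500 + 0.6·0.5500) ≈ 0.4699
After a trace-element assay='match': P(line X) = 0.35·0.4699 / (0.35·0.4699 + 0.4·0.5301) ≈ 0.4368
After a trace-element assay='match': P(line X) = 0.35·0.4368 / (0.35·0.4368 + 0.4·0.5632) ≈ 0.4043
After a trace-element assay='no-match': P(line X) = 0.65·0.4043 / (0.65·0.4043 + 0.6·0.5957) ≈ 0.4237
After a quality check='pass': P(line X) = 0.1·0.4237 / (0.1·0.4237 + 0.35·0.5763) ≈ 0.1736

0.174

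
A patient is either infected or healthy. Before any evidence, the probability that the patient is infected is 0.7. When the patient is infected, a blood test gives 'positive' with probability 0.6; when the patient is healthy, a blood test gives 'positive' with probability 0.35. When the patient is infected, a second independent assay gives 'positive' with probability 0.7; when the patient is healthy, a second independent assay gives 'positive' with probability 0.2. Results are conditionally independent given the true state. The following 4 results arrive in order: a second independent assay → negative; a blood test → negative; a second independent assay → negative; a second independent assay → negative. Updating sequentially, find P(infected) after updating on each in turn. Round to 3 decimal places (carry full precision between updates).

Each posterior becomes the prior for the next update.
After a second independent assay='negative': P(infected) = 0.3·0.7000 / (0.3·0.7000 + 0.8·0.3000) ≈ 0.4667
After a blood test='negative': P(infected) = 0.4·0.4667 / (0.4·0.4667 + 0.65·0.5333) ≈ 0.3500
After a second independent assay='negative': P(infected) = 0.3·0.3500 / (0.3·0.3500 + 0.8·0.6500) ≈ 0.1680
After a second independent assay='negative': P(infected) = 0.3·0.1680 / (0.3·0.1680 + 0.8·0.8320) ≈ 0.0704

0.070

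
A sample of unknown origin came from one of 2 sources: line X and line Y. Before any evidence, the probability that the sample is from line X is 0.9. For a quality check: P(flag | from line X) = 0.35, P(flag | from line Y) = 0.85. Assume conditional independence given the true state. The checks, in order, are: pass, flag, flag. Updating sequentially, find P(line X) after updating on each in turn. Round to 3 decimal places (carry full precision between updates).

0.869

After 'pass': P(line X) = 0.65·0.9000 / (0.65·0.9000 + 0.15·0.1000) ≈ 0.9750
After 'flag': P(line X) = 0.35·0.9750 / (0.35·0.9750 + 0.85·0.0250) ≈ 0.9414
After 'flag': P(line X) = 0.35·0.9414 / (0.35·0.9414 + 0.85·0.0586) ≈ 0.8686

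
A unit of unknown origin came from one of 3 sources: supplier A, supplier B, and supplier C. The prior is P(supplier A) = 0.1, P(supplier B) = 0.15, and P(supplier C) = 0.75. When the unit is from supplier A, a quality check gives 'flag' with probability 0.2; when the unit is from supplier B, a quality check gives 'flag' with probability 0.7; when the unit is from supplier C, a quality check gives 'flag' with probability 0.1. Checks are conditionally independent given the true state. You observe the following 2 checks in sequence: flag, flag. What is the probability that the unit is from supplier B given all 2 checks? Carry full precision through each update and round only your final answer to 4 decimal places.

Apply Bayes' rule sequentially, carrying P(supplier B) forward.
After 'flag': normaliser = 0.2·0.1000 + 0.7·0.1500 + 0.1·0.7500; P(supplier A) ≈ 0.1000, P(supplier B) ≈ 0.5250, P(supplier C) ≈ 0.3750
After 'flag': normaliser = 0.2·0.1000 + 0.7·0.5250 + 0.1·0.3750; P(supplier A) ≈ 0.0471, P(supplier B) ≈ 0.8647, P(supplier C) ≈ 0.0882

0.8647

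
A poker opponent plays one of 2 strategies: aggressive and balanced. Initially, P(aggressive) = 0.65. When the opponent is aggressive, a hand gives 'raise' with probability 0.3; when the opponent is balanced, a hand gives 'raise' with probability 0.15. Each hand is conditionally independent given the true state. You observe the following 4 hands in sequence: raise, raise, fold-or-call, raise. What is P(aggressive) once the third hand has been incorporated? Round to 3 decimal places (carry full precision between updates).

Each posterior becomes the prior for the next update.
After 'raise': P(aggressive) = 0.3·0.6500 / (0.3·0.6500 + 0.15·0.3500) ≈ 0.7879
After 'raise': P(aggressive) = 0.3·0.7879 / (0.3·0.7879 + 0.15·0.2121) ≈ 0.8814
After 'fold-or-call': P(aggressive) = 0.7·0.8814 / (0.7·0.8814 + 0.85·0.1186) ≈ 0.8595

0.860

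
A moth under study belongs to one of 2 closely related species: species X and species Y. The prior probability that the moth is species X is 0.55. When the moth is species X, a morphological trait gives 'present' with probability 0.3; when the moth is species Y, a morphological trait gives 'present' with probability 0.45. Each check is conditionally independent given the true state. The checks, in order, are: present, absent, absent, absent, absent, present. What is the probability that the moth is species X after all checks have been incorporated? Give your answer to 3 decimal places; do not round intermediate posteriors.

After 'present': P(species X) = 0.3·0.5500 / (0.3·0.5500 + 0.45·0.4500) ≈ 0.4490
After 'absent': P(species X) = 0.7·0.4490 / (0.7·0.4490 + 0.55·0.5510) ≈ 0.5091
After 'absent': P(species X) = 0.7·0.5091 / (0.7·0.5091 + 0.55·0.4909) ≈ 0.5689
After 'absent': P(species X) = 0.7·0.5689 / (0.7·0.5689 + 0.55·0.4311) ≈ 0.6268
After 'absent': P(species X) = 0.7·0.6268 / (0.7·0.6268 + 0.55·0.3732) ≈ 0.6813
After 'present': P(species X) = 0.3·0.6813 / (0.3·0.6813 + 0.45·0.3187) ≈ 0.5877

0.588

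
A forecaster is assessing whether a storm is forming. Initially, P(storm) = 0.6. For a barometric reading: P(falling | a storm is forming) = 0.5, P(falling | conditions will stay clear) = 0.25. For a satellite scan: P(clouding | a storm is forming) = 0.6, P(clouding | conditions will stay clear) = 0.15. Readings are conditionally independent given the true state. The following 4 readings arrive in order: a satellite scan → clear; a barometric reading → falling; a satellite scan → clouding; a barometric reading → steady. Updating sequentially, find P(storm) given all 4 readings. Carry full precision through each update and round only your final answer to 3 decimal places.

Each posterior becomes the prior for the next update.
After a satellite scan='clear': P(storm) = 0.4·0.6000 / (0.4·0.6000 + 0.85·0.4000) ≈ 0.4138
After a barometric reading='falling': P(storm) = 0.5·0.4138 / (0.5·0.4138 + 0.25·0.5862) ≈ 0.5854
After a satellite scan='clouding': P(storm) = 0.6·0.5854 / (0.6·0.5854 + 0.15·0.4146) ≈ 0.8496
After a barometric reading='steady': P(storm) = 0.5·0.8496 / (0.5·0.8496 + 0.75·0.1504) ≈ 0.7901

0.790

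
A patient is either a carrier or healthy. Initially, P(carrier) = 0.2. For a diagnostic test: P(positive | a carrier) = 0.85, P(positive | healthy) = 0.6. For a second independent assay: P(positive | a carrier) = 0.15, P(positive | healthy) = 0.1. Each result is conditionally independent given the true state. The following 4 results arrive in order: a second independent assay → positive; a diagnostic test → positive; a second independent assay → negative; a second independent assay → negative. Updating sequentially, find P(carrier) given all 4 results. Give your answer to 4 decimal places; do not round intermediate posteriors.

After a second independent assay='positive': P(carrier) = 0.15·0.2000 / (0.15·0.2000 + 0.1·0.8000) ≈ 0.2727
After a diagnostic test='positive': P(carrier) = 0.85·0.2727 / (0.85·0.2727 + 0.6·0.7273) ≈ 0.3469
After a second independent assay='negative': P(carrier) = 0.85·0.3469 / (0.85·0.3469 + 0.9·0.6531) ≈ 0.3341
After a second independent assay='negative': P(carrier) = 0.85·0.3341 / (0.85·0.3341 + 0.9·0.6659) ≈ 0.3215

0.3215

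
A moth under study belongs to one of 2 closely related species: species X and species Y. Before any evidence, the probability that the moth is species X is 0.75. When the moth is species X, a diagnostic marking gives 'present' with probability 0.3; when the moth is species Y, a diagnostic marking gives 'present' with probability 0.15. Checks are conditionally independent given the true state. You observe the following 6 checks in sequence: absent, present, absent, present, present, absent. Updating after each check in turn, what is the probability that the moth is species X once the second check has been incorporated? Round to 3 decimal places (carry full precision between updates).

Apply Bayes' rule sequentially, carrying P(species X) forward.
After 'absent': P(species X) = 0.7·0.7500 / (0.7·0.7500 + 0.85·0.2500) ≈ 0.7119
After 'present': P(species X) = 0.3·0.7119 / (0.3·0.7119 + 0.15·0.2881) ≈ 0.8317

0.832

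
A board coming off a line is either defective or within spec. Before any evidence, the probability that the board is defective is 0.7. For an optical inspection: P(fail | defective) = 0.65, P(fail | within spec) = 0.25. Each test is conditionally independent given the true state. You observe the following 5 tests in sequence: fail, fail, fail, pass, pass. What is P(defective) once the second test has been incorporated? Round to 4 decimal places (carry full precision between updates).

0.9404

After 'fail': P(defective) = 0.65·0.7000 / (0.65·0.7000 + 0.25·0.3000) ≈ 0.8585
After 'fail': P(defective) = 0.65·0.8585 / (0.65·0.8585 + 0.25·0.1415) ≈ 0.9404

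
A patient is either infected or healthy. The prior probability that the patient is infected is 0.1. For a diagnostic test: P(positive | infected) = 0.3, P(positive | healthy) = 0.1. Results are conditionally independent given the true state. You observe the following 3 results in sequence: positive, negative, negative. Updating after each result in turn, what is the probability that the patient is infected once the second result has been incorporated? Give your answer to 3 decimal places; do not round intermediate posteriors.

After 'positive': P(infected) = 0.3·0.1000 / (0.3·0.1000 + 0.1·0.9000) ≈ 0.2500
After 'negative': P(infected) = 0.7·0.2500 / (0.7·0.2500 + 0.9·0.7500) ≈ 0.2059

0.206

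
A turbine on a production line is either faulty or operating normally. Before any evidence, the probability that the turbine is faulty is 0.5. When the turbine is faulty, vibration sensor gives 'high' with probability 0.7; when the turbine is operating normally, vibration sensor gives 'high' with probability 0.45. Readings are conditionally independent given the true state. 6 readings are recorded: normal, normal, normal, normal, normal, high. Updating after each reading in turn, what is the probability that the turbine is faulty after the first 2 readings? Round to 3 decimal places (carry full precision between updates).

Each posterior becomes the prior for the next update.
After 'normal': P(faulty) = 0.3·0.5000 / (0.3·0.5000 + 0.55·0.5000) ≈ 0.3529
After 'normal': P(faulty) = 0.3·0.3529 / (0.3·0.3529 + 0.55·0.6471) ≈ 0.2293

0.229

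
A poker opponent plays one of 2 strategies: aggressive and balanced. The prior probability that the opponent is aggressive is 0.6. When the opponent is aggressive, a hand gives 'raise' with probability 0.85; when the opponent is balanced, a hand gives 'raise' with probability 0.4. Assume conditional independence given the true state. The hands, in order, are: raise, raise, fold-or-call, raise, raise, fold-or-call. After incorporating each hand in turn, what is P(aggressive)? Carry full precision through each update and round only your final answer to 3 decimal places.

Each posterior becomes the prior for the next update.
After 'raise': P(aggressive) = 0.85·0.6000 / (0.85·0.6000 + 0.4·0.4000) ≈ 0.7612
After 'raise': P(aggressive) = 0.85·0.7612 / (0.85·0.7612 + 0.4·0.2388) ≈ 0.8714
After 'fold-or-call': P(aggressive) = 0.15·0.8714 / (0.15·0.8714 + 0.6·0.1286) ≈ 0.6287
After 'raise': P(aggressive) = 0.85·0.6287 / (0.85·0.6287 + 0.4·0.3713) ≈ 0.7825
After 'raise': P(aggressive) = 0.85·0.7825 / (0.85·0.7825 + 0.4·0.2175) ≈ 0.8843
After 'fold-or-call': P(aggressive) = 0.15·0.8843 / (0.15·0.8843 + 0.6·0.1157) ≈ 0.6566

0.657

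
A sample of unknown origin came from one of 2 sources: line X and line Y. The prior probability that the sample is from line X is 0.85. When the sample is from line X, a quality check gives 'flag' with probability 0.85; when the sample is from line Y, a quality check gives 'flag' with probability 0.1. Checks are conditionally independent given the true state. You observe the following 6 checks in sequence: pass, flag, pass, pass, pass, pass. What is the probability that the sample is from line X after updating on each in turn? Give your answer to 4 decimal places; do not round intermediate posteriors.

0.0062

After 'pass': P(line X) = 0.15·0.8500 / (0.15·0.8500 + 0.9·0.1500) ≈ 0.4857
After 'flag': P(line X) = 0.85·0.4857 / (0.85·0.4857 + 0.1·0.5143) ≈ 0.8892
After 'pass': P(line X) = 0.15·0.8892 / (0.15·0.8892 + 0.9·0.1108) ≈ 0.5723
After 'pass': P(line X) = 0.15·0.5723 / (0.15·0.5723 + 0.9·0.4277) ≈ 0.1823
After 'pass': P(line X) = 0.15·0.1823 / (0.15·0.1823 + 0.9·0.8177) ≈ 0.0358
After 'pass': P(line X) = 0.15·0.0358 / (0.15·0.0358 + 0.9·0.9642) ≈ 0.0062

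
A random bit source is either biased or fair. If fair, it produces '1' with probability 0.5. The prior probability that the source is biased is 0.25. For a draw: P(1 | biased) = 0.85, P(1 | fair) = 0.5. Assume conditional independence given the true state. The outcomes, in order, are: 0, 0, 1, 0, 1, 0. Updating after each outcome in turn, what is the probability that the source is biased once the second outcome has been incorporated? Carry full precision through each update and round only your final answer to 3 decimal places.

Each posterior becomes the prior for the next update.
After '0': P(biased) = 0.15·0.2500 / (0.15·0.2500 + 0.5·0.7500) ≈ 0.0909
After '0': P(biased) = 0.15·0.0909 / (0.15·0.0909 + 0.5·0.9091) ≈ 0.0291

0.029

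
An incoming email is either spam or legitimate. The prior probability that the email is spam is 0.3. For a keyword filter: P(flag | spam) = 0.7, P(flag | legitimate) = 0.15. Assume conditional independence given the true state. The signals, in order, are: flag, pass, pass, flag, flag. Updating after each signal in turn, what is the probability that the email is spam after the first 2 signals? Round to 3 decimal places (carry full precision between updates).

0.414

After 'flag': P(spam) = 0.7·0.3000 / (0.7·0.3000 + 0.15·0.7000) ≈ 0.6667
After 'pass': P(spam) = 0.3·0.6667 / (0.3·0.6667 + 0.85·0.3333) ≈ 0.4138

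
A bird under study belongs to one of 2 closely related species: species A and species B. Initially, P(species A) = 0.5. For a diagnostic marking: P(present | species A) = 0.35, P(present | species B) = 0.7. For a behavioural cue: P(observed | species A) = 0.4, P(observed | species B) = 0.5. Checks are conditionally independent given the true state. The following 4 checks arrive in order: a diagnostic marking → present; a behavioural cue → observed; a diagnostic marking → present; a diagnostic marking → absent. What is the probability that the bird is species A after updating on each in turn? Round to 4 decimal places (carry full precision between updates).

0.3023

After a diagnostic marking='present': P(species A) = 0.35·0.5000 / (0.35·0.5000 + 0.7·0.5000) ≈ 0.3333
After a behavioural cue='observed': P(species A) = 0.4·0.3333 / (0.4·0.3333 + 0.5·0.6667) ≈ 0.2857
After a diagnostic marking='present': P(species A) = 0.35·0.2857 / (0.35·0.2857 + 0.7·0.7143) ≈ 0.1667
After a diagnostic marking='absent': P(species A) = 0.65·0.1667 / (0.65·0.1667 + 0.3·0.8333) ≈ 0.3023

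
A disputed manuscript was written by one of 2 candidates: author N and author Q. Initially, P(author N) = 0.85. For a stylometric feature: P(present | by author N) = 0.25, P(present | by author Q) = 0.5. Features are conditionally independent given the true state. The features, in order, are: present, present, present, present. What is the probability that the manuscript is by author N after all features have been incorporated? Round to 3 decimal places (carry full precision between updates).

0.262

After 'present': P(author N) = 0.25·0.8500 / (0.25·0.8500 + 0.5·0.1500) ≈ 0.7391
After 'present': P(author N) = 0.25·0.7391 / (0.25·0.7391 + 0.5·0.2609) ≈ 0.5862
After 'present': P(author N) = 0.25·0.5862 / (0.25·0.5862 + 0.5·0.4138) ≈ 0.4146
After 'present': P(author N) = 0.25·0.4146 / (0.25·0.4146 + 0.5·0.5854) ≈ 0.2615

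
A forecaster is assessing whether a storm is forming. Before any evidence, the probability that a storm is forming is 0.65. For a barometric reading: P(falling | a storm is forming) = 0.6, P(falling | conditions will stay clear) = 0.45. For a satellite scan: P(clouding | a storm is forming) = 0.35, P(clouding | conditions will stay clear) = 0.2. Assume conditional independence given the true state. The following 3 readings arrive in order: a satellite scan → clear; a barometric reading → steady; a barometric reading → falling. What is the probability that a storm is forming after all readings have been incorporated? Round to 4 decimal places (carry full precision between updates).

Each posterior becomes the prior for the next update.
After a satellite scan='clear': P(storm) = 0.65·0.6500 / (0.65·0.6500 + 0.8·0.3500) ≈ 0.6014
After a barometric reading='steady': P(storm) = 0.4·0.6014 / (0.4·0.6014 + 0.55·0.3986) ≈ 0.5232
After a barometric reading='falling': P(storm) = 0.6·0.5232 / (0.6·0.5232 + 0.45·0.4768) ≈ 0.5940

0.5940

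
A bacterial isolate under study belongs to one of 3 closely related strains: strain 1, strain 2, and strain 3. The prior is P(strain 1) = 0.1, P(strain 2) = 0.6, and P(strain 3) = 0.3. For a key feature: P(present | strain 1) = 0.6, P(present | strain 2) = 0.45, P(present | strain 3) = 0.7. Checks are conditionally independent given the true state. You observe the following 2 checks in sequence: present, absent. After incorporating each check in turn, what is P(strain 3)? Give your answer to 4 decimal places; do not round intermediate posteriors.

0.2675

Each posterior becomes the prior for the next update.
After 'present': normaliser = 0.6·0.1000 + 0.45·0.6000 + 0.7·0.3000; P(strain 1) ≈ 0.1111, P(strain 2) ≈ 0.5000, P(strain 3) ≈ 0.3889
After 'absent': normaliser = 0.4·0.1111 + 0.55·0.5000 + 0.3·0.3889; P(strain 1) ≈ 0.1019, P(strain 2) ≈ 0.6306, P(strain 3) ≈ 0.2675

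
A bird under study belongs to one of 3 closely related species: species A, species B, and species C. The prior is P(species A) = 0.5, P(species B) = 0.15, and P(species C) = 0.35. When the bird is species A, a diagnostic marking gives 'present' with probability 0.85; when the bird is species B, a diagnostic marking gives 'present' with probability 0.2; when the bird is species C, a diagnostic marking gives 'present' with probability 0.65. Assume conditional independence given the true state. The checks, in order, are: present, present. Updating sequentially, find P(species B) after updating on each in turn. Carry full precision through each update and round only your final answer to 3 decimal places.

0.012

Each posterior becomes the prior for the next update.
After 'present': normaliser = 0.85·0.5000 + 0.2·0.1500 + 0.65·0.3500; P(species A) ≈ 0.6227, P(species B) ≈ 0.0440, P(species C) ≈ 0.3333
After 'present': normaliser = 0.85·0.6227 + 0.2·0.0440 + 0.65·0.3333; P(species A) ≈ 0.7013, P(species B) ≈ 0.0116, P(species C) ≈ 0.2871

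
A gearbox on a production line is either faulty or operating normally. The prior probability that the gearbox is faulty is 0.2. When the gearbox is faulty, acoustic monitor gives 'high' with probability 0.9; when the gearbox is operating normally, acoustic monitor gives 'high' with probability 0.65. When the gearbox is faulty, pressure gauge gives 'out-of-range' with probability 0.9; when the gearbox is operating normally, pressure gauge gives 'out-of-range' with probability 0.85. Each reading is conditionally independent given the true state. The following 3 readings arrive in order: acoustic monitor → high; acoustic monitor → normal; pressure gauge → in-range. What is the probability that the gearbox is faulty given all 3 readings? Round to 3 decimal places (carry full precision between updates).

Apply Bayes' rule sequentially, carrying P(faulty) forward.
After acoustic monitor='high': P(faulty) = 0.9·0.2000 / (0.9·0.2000 + 0.65·0.8000) ≈ 0.2571
After acoustic monitor='normal': P(faulty) = 0.1·0.2571 / (0.1·0.2571 + 0.35·0.7429) ≈ 0.0900
After pressure gauge='in-range': P(faulty) = 0.1·0.0900 / (0.1·0.0900 + 0.15·0.9100) ≈ 0.0619

0.062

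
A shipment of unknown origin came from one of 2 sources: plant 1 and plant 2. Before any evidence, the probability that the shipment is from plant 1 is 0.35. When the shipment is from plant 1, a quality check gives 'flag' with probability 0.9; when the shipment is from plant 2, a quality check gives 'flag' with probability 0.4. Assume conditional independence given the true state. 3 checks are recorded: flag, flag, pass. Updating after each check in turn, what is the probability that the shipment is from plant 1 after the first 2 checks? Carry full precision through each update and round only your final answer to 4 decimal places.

Each posterior becomes the prior for the next update.
After 'flag': P(plant 1) = 0.9·0.3500 / (0.9·0.3500 + 0.4·0.6500) ≈ 0.5478
After 'flag': P(plant 1) = 0.9·0.5478 / (0.9·0.5478 + 0.4·0.4522) ≈ 0.7316

0.7316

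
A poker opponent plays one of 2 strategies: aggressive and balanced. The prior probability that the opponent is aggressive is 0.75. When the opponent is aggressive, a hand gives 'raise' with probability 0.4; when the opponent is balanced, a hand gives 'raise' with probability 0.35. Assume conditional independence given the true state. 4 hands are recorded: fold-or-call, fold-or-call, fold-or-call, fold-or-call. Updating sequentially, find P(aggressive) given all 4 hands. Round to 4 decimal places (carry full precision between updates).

After 'fold-or-call': P(aggressive) = 0.6·0.7500 / (0.6·0.7500 + 0.65·0.2500) ≈ 0.7347
After 'fold-or-call': P(aggressive) = 0.6·0.7347 / (0.6·0.7347 + 0.65·0.2653) ≈ 0.7188
After 'fold-or-call': P(aggressive) = 0.6·0.7188 / (0.6·0.7188 + 0.65·0.2812) ≈ 0.7023
After 'fold-or-call': P(aggressive) = 0.6·0.7023 / (0.6·0.7023 + 0.65·0.2977) ≈ 0.6853

0.6853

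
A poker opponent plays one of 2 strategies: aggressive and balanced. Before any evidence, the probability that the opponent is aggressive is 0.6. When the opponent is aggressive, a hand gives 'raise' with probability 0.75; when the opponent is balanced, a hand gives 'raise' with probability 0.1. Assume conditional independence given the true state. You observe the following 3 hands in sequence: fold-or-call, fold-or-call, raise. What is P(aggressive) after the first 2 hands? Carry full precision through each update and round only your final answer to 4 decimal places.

0.1037

After 'fold-or-call': P(aggressive) = 0.25·0.6000 / (0.25·0.6000 + 0.9·0.4000) ≈ 0.2941
After 'fold-or-call': P(aggressive) = 0.25·0.2941 / (0.25·0.2941 + 0.9·0.7059) ≈ 0.1037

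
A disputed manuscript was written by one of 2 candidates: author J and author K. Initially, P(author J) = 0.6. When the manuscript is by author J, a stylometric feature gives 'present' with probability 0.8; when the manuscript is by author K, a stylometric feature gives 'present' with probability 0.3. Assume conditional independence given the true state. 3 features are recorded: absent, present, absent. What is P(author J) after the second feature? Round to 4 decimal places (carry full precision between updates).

0.5333

After 'absent': P(author J) = 0.2·0.6000 / (0.2·0.6000 + 0.7·0.4000) ≈ 0.3000
After 'present': P(author J) = 0.8·0.3000 / (0.8·0.3000 + 0.3·0.7000) ≈ 0.5333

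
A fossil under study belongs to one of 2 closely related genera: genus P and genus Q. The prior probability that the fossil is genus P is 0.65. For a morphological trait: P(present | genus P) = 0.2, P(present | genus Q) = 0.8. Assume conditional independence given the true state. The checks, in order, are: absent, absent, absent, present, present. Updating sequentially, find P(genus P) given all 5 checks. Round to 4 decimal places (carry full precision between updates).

0.8814

After 'absent': P(genus P) = 0.8·0.6500 / (0.8·0.6500 + 0.2·0.3500) ≈ 0.8814
After 'absent': P(genus P) = 0.8·0.8814 / (0.8·0.8814 + 0.2·0.1186) ≈ 0.9674
After 'absent': P(genus P) = 0.8·0.9674 / (0.8·0.9674 + 0.2·0.0326) ≈ 0.9917
After 'present': P(genus P) = 0.2·0.9917 / (0.2·0.9917 + 0.8·0.0083) ≈ 0.9674
After 'present': P(genus P) = 0.2·0.9674 / (0.2·0.9674 + 0.8·0.0326) ≈ 0.8814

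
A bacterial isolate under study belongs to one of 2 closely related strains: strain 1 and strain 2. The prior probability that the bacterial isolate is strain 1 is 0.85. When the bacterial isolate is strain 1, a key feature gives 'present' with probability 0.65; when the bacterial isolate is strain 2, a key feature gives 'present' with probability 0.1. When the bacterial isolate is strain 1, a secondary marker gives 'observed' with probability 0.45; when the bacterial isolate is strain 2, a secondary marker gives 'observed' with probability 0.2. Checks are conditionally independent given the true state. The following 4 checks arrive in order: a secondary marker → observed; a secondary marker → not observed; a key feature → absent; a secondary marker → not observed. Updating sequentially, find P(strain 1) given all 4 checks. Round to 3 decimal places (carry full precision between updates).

0.701

Each posterior becomes the prior for the next update.
After a secondary marker='observed': P(strain 1) = 0.45·0.8500 / (0.45·0.8500 + 0.2·0.1500) ≈ 0.9273
After a secondary marker='not observed': P(strain 1) = 0.55·0.9273 / (0.55·0.9273 + 0.8·0.0727) ≈ 0.8976
After a key feature='absent': P(strain 1) = 0.35·0.8976 / (0.35·0.8976 + 0.9·0.1024) ≈ 0.7732
After a secondary marker='not observed': P(strain 1) = 0.55·0.7732 / (0.55·0.7732 + 0.8·0.2268) ≈ 0.7009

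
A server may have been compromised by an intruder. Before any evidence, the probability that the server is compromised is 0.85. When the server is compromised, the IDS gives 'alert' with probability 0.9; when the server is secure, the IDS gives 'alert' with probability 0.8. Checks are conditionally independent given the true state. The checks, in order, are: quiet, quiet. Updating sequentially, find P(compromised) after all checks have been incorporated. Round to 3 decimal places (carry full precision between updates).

0.586

After 'quiet': P(compromised) = 0.1·0.8500 / (0.1·0.8500 + 0.2·0.1500) ≈ 0.7391
After 'quiet': P(compromised) = 0.1·0.7391 / (0.1·0.7391 + 0.2·0.2609) ≈ 0.5862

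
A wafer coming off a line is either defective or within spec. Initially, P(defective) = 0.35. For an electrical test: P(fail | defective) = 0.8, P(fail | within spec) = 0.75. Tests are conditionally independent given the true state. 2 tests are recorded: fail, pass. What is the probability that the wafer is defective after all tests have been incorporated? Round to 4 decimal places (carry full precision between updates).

0.3148

After 'fail': P(defective) = 0.8·0.3500 / (0.8·0.3500 + 0.75·0.6500) ≈ 0.3648
After 'pass': P(defective) = 0.2·0.3648 / (0.2·0.3648 + 0.25·0.6352) ≈ 0.3148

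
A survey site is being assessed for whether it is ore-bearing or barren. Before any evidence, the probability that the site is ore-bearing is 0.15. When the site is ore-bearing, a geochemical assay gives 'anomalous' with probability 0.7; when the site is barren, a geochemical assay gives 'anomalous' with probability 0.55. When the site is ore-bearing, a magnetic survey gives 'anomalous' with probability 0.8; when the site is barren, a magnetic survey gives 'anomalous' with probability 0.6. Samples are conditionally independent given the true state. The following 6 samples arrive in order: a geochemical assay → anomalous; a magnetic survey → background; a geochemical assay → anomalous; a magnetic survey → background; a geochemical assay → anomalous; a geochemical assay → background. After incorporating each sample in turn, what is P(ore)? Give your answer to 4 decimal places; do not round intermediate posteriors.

0.0572

Each posterior becomes the prior for the next update.
After a geochemical assay='anomalous': P(ore) = 0.7·0.1500 / (0.7·0.1500 + 0.55·0.8500) ≈ 0.1834
After a magnetic survey='background': P(ore) = 0.2·0.1834 / (0.2·0.1834 + 0.4·0.8166) ≈ 0.1010
After a geochemical assay='anomalous': P(ore) = 0.7·0.1010 / (0.7·0.1010 + 0.55·0.8990) ≈ 0.1251
After a magnetic survey='background': P(ore) = 0.2·0.1251 / (0.2·0.1251 + 0.4·0.8749) ≈ 0.0667
After a geochemical assay='anomalous': P(ore) = 0.7·0.0667 / (0.7·0.0667 + 0.55·0.9333) ≈ 0.0834
After a geochemical assay='background': P(ore) = 0.3·0.0834 / (0.3·0.0834 + 0.45·0.9166) ≈ 0.0572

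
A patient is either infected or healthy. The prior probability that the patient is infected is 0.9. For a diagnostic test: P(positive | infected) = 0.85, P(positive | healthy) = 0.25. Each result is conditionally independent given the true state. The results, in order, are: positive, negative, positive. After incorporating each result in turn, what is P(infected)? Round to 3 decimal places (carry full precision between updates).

0.954

Apply Bayes' rule sequentially, carrying P(infected) forward.
After 'positive': P(infected) = 0.85·0.9000 / (0.85·0.9000 + 0.25·0.1000) ≈ 0.9684
After 'negative': P(infected) = 0.15·0.9684 / (0.15·0.9684 + 0.75·0.0316) ≈ 0.8596
After 'positive': P(infected) = 0.85·0.8596 / (0.85·0.8596 + 0.25·0.1404) ≈ 0.9541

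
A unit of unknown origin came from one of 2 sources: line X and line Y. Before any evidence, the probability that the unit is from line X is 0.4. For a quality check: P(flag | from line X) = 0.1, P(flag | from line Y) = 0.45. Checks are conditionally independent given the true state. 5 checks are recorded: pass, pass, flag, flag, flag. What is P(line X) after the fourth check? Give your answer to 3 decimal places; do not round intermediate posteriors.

After 'pass': P(line X) = 0.9·0.4000 / (0.9·0.4000 + 0.55·0.6000) ≈ 0.5217
After 'pass': P(line X) = 0.9·0.5217 / (0.9·0.5217 + 0.55·0.4783) ≈ 0.6409
After 'flag': P(line X) = 0.1·0.6409 / (0.1·0.6409 + 0.45·0.3591) ≈ 0.2840
After 'flag': P(line X) = 0.1·0.2840 / (0.1·0.2840 + 0.45·0.7160) ≈ 0.0810

0.081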